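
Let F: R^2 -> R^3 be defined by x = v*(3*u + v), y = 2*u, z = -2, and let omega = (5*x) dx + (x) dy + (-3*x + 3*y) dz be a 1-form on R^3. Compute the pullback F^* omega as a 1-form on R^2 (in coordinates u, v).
F^* omega = (v*(45*u*v + 6*u + 15*v^2 + 2*v)) du + (5*v*(9*u^2 + 9*u*v + 2*v^2)) dv

Using F^*(f dg) = (f ∘ F) d(g ∘ F), substitute each coordinate x_i by F_i(u, v) in f_i, and replace dx_i by d F_i = (∂F_i/∂u) du + (∂F_i/∂v) dv.
  For the x component: f_1(F) = 5*v*(3*u + v); d F_1 = (3*v) du + (3*u + 2*v) dv
  For the y component: f_2(F) = v*(3*u + v); d F_2 = (2) du + (0) dv
  For the z component: f_3(F) = -9*u*v + 6*u - 3*v^2; d F_3 = (0) du + (0) dv
Combining and collecting du, dv coefficients:
  coeff of du: v*(45*u*v + 6*u + 15*v^2 + 2*v)
  coeff of dv: 5*v*(9*u^2 + 9*u*v + 2*v^2)
F^* omega = (v*(45*u*v + 6*u + 15*v^2 + 2*v)) du + (5*v*(9*u^2 + 9*u*v + 2*v^2)) dv.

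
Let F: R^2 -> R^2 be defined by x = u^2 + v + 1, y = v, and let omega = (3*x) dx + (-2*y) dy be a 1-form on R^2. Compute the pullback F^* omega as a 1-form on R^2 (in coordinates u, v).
F^* omega = (6*u*(u^2 + v + 1)) du + (3*u^2 + v + 3) dv

Using F^*(f dg) = (f ∘ F) d(g ∘ F), substitute each coordinate x_i by F_i(u, v) in f_i, and replace dx_i by d F_i = (∂F_i/∂u) du + (∂F_i/∂v) dv.
  For the x component: f_1(F) = 3*u^2 + 3*v + 3; d F_1 = (2*u) du + (1) dv
  For the y component: f_2(F) = -2*v; d F_2 = (0) du + (1) dv
Combining and collecting du, dv coefficients:
  coeff of du: 6*u*(u^2 + v + 1)
  coeff of dv: 3*u^2 + v + 3
F^* omega = (6*u*(u^2 + v + 1)) du + (3*u^2 + v + 3) dv.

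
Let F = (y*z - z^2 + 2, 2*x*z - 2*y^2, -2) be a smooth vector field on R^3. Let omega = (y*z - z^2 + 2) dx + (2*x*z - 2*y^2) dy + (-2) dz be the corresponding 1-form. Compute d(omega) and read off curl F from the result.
d(omega) = (-2*x) dy ∧ dz + (y - 2*z) dz ∧ dx + (z) dx ∧ dy; curl F = (-2*x, y - 2*z, z)

d omega = sum_{i<j} (∂f_j/∂x_i - ∂f_i/∂x_j) dx_i ∧ dx_j. Under the identification (dy ∧ dz, dz ∧ dx, dx ∧ dy) ↔ (e_x, e_y, e_z), the coefficients are exactly the components of curl F. Compute:
  ∂R/∂y - ∂Q/∂z = (0) - (2*x) = -2*x
  ∂P/∂z - ∂R/∂x = (y - 2*z) - (0) = y - 2*z
  ∂Q/∂x - ∂P/∂y = (2*z) - (z) = z.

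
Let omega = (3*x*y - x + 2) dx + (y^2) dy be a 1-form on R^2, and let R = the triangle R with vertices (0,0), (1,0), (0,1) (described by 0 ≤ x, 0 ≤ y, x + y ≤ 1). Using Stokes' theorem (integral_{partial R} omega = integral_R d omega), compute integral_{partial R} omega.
integral_(partial R) omega = -1/2

Stokes: integral_partial_R omega = integral_R d omega with d omega = (∂Q/∂x - ∂P/∂y) dx ∧ dy.
  ∂Q/∂x = 0
  ∂P/∂y = 3*x
  integrand = ∂Q/∂x - ∂P/∂y = -3*x.
Integrating over R: integral_0^1 integral_0^{1-x} (-3*x) dy dx = -1/2.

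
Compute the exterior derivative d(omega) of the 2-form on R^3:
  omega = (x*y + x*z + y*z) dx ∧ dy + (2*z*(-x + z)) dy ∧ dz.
d(omega) = (x + y - 2*z) dx ∧ dy ∧ dz

For a 2-form omega = sum_{i<j} g_{ij} dx_i ∧ dx_j, the exterior derivative is
  d(omega) = sum_{i<j} d(g_{ij}) ∧ dx_i ∧ dx_j = sum_{i<j, k} (∂g_{ij}/∂x_k) dx_k ∧ dx_i ∧ dx_j.
Expand each term, using dx_k ∧ dx_i ∧ dx_j = sgn(permutation) dx_{(a)} ∧ dx_{(b)} ∧ dx_{(c)} with (a < b < c) sorted:
  d(x*y + x*z + y*z) includes (∂/∂z)(x*y + x*z + y*z) dz = (x + y) dz, which multiplied by dx ∧ dy gives (x + y) dx ∧ dy ∧ dz
  d(2*z*(-x + z)) includes (∂/∂x)(2*z*(-x + z)) dx = (-2*z) dx, which multiplied by dy ∧ dz gives (-2*z) dx ∧ dy ∧ dz
Collecting like 3-forms: d(omega) = (x + y - 2*z) dx ∧ dy ∧ dz.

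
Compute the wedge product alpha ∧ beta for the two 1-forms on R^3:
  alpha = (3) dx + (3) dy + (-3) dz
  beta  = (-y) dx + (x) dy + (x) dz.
alpha ∧ beta = (3*x + 3*y) dx ∧ dy + (3*x - 3*y) dx ∧ dz + (6*x) dy ∧ dz

Distribute the wedge, using dx_i ∧ dx_j = -dx_j ∧ dx_i and dx_i ∧ dx_i = 0. For each pair (i, j) with i < j, the coefficient of dx_i ∧ dx_j in alpha ∧ beta is (alpha_i * beta_j - alpha_j * beta_i). Collecting: alpha ∧ beta = (3*x + 3*y) dx ∧ dy + (3*x - 3*y) dx ∧ dz + (6*x) dy ∧ dz.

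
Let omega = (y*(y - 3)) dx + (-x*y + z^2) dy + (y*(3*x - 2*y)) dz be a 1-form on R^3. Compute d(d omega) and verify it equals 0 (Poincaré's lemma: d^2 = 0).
d(d omega) = 0

Step 1: d omega = sum_{i<j} (∂f_j/∂x_i - ∂f_i/∂x_j) dx_i ∧ dx_j:
  coeff of dx ∧ dy: 3 - 3*y
  coeff of dx ∧ dz: 3*y
  coeff of dy ∧ dz: 3*x - 4*y - 2*z
Step 2: Apply d again to each 2-form coefficient. The only possible 3-form in R^3 is dx ∧ dy ∧ dz, with coefficient
  ∂(coeff of dy∧dz)/∂x - ∂(coeff of dx∧dz)/∂y + ∂(coeff of dx∧dy)/∂z
  = ∂/∂x (3*x - 4*y - 2*z) - ∂/∂y (3*y) + ∂/∂z (3 - 3*y).
Each of these terms simplifies to sums of mixed partials that cancel in pairs. The result is 0 (by equality of mixed partials for smooth functions — Schwarz / Clairaut).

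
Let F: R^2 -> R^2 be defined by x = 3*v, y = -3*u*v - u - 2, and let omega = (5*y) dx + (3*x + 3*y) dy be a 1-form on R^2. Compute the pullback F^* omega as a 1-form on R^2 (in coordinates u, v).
F^* omega = (27*u*v^2 + 18*u*v + 3*u - 27*v^2 + 9*v + 6) du + (27*u^2*v + 9*u^2 - 72*u*v + 3*u - 30) dv

Using F^*(f dg) = (f ∘ F) d(g ∘ F), substitute each coordinate x_i by F_i(u, v) in f_i, and replace dx_i by d F_i = (∂F_i/∂u) du + (∂F_i/∂v) dv.
  For the x component: f_1(F) = -15*u*v - 5*u - 10; d F_1 = (0) du + (3) dv
  For the y component: f_2(F) = -9*u*v - 3*u + 9*v - 6; d F_2 = (-3*v - 1) du + (-3*u) dv
Combining and collecting du, dv coefficients:
  coeff of du: 27*u*v^2 + 18*u*v + 3*u - 27*v^2 + 9*v + 6
  coeff of dv: 27*u^2*v + 9*u^2 - 72*u*v + 3*u - 30
F^* omega = (27*u*v^2 + 18*u*v + 3*u - 27*v^2 + 9*v + 6) du + (27*u^2*v + 9*u^2 - 72*u*v + 3*u - 30) dv.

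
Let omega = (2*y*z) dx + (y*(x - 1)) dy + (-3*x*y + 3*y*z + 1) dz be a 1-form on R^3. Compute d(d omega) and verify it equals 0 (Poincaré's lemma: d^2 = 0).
d(d omega) = 0

Step 1: d omega = sum_{i<j} (∂f_j/∂x_i - ∂f_i/∂x_j) dx_i ∧ dx_j:
  coeff of dx ∧ dy: y - 2*z
  coeff of dx ∧ dz: -5*y
  coeff of dy ∧ dz: -3*x + 3*z
Step 2: Apply d again to each 2-form coefficient. The only possible 3-form in R^3 is dx ∧ dy ∧ dz, with coefficient
  ∂(coeff of dy∧dz)/∂x - ∂(coeff of dx∧dz)/∂y + ∂(coeff of dx∧dy)/∂z
  = ∂/∂x (-3*x + 3*z) - ∂/∂y (-5*y) + ∂/∂z (y - 2*z).
Each of these terms simplifies to sums of mixed partials that cancel in pairs. The result is 0 (by equality of mixed partials for smooth functions — Schwarz / Clairaut).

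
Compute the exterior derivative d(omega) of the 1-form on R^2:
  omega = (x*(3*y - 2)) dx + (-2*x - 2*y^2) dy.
d(omega) = (-3*x - 2) dx ∧ dy

For a 1-form omega = sum_i f_i dx_i, the exterior derivative is
  d(omega) = sum_{i < j} (∂f_j/∂x_i - ∂f_i/∂x_j) dx_i ∧ dx_j.
  coefficient of dx ∧ dy: ∂f_2/∂x - ∂f_1/∂y = ∂(-2*x - 2*y^2)/∂x - ∂(x*(3*y - 2))/∂y = -3*x - 2
Assembling: d(omega) = (-3*x - 2) dx ∧ dy.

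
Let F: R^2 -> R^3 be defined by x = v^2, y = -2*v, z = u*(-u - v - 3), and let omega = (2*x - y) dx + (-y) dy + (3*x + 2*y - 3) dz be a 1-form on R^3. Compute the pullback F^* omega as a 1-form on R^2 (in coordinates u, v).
F^* omega = (-6*u*v^2 + 8*u*v + 6*u - 3*v^3 - 5*v^2 + 15*v + 9) du + (-3*u*v^2 + 4*u*v + 3*u + 4*v^3 + 4*v^2 - 4*v) dv

Using F^*(f dg) = (f ∘ F) d(g ∘ F), substitute each coordinate x_i by F_i(u, v) in f_i, and replace dx_i by d F_i = (∂F_i/∂u) du + (∂F_i/∂v) dv.
  For the x component: f_1(F) = 2*v*(v + 1); d F_1 = (0) du + (2*v) dv
  For the y component: f_2(F) = 2*v; d F_2 = (0) du + (-2) dv
  For the z component: f_3(F) = 3*v^2 - 4*v - 3; d F_3 = (-2*u - v - 3) du + (-u) dv
Combining and collecting du, dv coefficients:
  coeff of du: -6*u*v^2 + 8*u*v + 6*u - 3*v^3 - 5*v^2 + 15*v + 9
  coeff of dv: -3*u*v^2 + 4*u*v + 3*u + 4*v^3 + 4*v^2 - 4*v
F^* omega = (-6*u*v^2 + 8*u*v + 6*u - 3*v^3 - 5*v^2 + 15*v + 9) du + (-3*u*v^2 + 4*u*v + 3*u + 4*v^3 + 4*v^2 - 4*v) dv.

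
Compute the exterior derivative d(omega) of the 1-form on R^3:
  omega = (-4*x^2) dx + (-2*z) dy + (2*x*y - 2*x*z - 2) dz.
d(omega) = (2*y - 2*z) dx ∧ dz + (2*x + 2) dy ∧ dz

For a 1-form omega = sum_i f_i dx_i, the exterior derivative is
  d(omega) = sum_{i < j} (∂f_j/∂x_i - ∂f_i/∂x_j) dx_i ∧ dx_j.
  coefficient of dx ∧ dz: ∂f_3/∂x - ∂f_1/∂z = ∂(2*x*y - 2*x*z - 2)/∂x - ∂(-4*x^2)/∂z = 2*y - 2*z
  coefficient of dy ∧ dz: ∂f_3/∂y - ∂f_2/∂z = ∂(2*x*y - 2*x*z - 2)/∂y - ∂(-2*z)/∂z = 2*x + 2
Assembling: d(omega) = (2*y - 2*z) dx ∧ dz + (2*x + 2) dy ∧ dz.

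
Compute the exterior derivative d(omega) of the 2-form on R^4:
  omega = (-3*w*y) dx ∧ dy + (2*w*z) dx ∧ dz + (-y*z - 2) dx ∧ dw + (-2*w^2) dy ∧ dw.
d(omega) = (-3*y + z) dx ∧ dy ∧ dw + (y + 2*z) dx ∧ dz ∧ dw

For a 2-form omega = sum_{i<j} g_{ij} dx_i ∧ dx_j, the exterior derivative is
  d(omega) = sum_{i<j} d(g_{ij}) ∧ dx_i ∧ dx_j = sum_{i<j, k} (∂g_{ij}/∂x_k) dx_k ∧ dx_i ∧ dx_j.
Expand each term, using dx_k ∧ dx_i ∧ dx_j = sgn(permutation) dx_{(a)} ∧ dx_{(b)} ∧ dx_{(c)} with (a < b < c) sorted:
  d(-3*w*y) includes (∂/∂w)(-3*w*y) dw = (-3*y) dw, which multiplied by dx ∧ dy gives (-3*y) dx ∧ dy ∧ dw
  d(2*w*z) includes (∂/∂w)(2*w*z) dw = (2*z) dw, which multiplied by dx ∧ dz gives (2*z) dx ∧ dz ∧ dw
  d(-y*z - 2) includes (∂/∂y)(-y*z - 2) dy = (-z) dy, which multiplied by dx ∧ dw gives (z) dx ∧ dy ∧ dw
  d(-y*z - 2) includes (∂/∂z)(-y*z - 2) dz = (-y) dz, which multiplied by dx ∧ dw gives (y) dx ∧ dz ∧ dw
Collecting like 3-forms: d(omega) = (-3*y + z) dx ∧ dy ∧ dw + (y + 2*z) dx ∧ dz ∧ dw.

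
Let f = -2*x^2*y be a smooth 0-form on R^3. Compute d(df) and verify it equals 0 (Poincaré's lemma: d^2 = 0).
d(df) = 0

Step 1: df = sum_i (∂f/∂x_i) dx_i = (-4*x*y) dx + (-2*x^2) dy + (0) dz.
Step 2: Apply d again. Using the 1-form formula, the coefficient of dx ∧ dy in d(df) is ∂^2 f/∂x ∂y - ∂^2 f/∂y ∂x = (-4*x) - (-4*x) = 0 (equality of mixed partials for smooth f).
Similarly for dx ∧ dz and dy ∧ dz — all coefficients vanish. So d(df) = 0.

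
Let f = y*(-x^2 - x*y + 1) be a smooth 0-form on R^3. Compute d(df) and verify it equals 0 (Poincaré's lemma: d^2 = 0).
d(df) = 0

Step 1: df = sum_i (∂f/∂x_i) dx_i = (y*(-2*x - y)) dx + (-x^2 - 2*x*y + 1) dy + (0) dz.
Step 2: Apply d again. Using the 1-form formula, the coefficient of dx ∧ dy in d(df) is ∂^2 f/∂x ∂y - ∂^2 f/∂y ∂x = (-2*x - 2*y) - (-2*x - 2*y) = 0 (equality of mixed partials for smooth f).
Similarly for dx ∧ dz and dy ∧ dz — all coefficients vanish. So d(df) = 0.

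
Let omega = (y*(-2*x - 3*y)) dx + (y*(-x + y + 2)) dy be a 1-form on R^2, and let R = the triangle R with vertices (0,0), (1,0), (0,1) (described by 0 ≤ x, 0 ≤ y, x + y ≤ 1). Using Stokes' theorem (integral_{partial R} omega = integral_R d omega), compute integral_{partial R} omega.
integral_(partial R) omega = 7/6

Stokes: integral_partial_R omega = integral_R d omega with d omega = (∂Q/∂x - ∂P/∂y) dx ∧ dy.
  ∂Q/∂x = -y
  ∂P/∂y = -2*x - 6*y
  integrand = ∂Q/∂x - ∂P/∂y = 2*x + 5*y.
Integrating over R: integral_0^1 integral_0^{1-x} (2*x + 5*y) dy dx = 7/6.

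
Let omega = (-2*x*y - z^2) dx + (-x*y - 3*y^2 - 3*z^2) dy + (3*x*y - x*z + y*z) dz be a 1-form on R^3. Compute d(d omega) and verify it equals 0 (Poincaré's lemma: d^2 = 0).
d(d omega) = 0

Step 1: d omega = sum_{i<j} (∂f_j/∂x_i - ∂f_i/∂x_j) dx_i ∧ dx_j:
  coeff of dx ∧ dy: 2*x - y
  coeff of dx ∧ dz: 3*y + z
  coeff of dy ∧ dz: 3*x + 7*z
Step 2: Apply d again to each 2-form coefficient. The only possible 3-form in R^3 is dx ∧ dy ∧ dz, with coefficient
  ∂(coeff of dy∧dz)/∂x - ∂(coeff of dx∧dz)/∂y + ∂(coeff of dx∧dy)/∂z
  = ∂/∂x (3*x + 7*z) - ∂/∂y (3*y + z) + ∂/∂z (2*x - y).
Each of these terms simplifies to sums of mixed partials that cancel in pairs. The result is 0 (by equality of mixed partials for smooth functions — Schwarz / Clairaut).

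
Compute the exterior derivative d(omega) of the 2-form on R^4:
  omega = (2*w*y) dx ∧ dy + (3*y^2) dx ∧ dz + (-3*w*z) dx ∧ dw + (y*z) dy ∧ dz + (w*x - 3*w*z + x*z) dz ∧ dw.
d(omega) = (2*y) dx ∧ dy ∧ dw + (-6*y) dx ∧ dy ∧ dz + (4*w + z) dx ∧ dz ∧ dw

For a 2-form omega = sum_{i<j} g_{ij} dx_i ∧ dx_j, the exterior derivative is
  d(omega) = sum_{i<j} d(g_{ij}) ∧ dx_i ∧ dx_j = sum_{i<j, k} (∂g_{ij}/∂x_k) dx_k ∧ dx_i ∧ dx_j.
Expand each term, using dx_k ∧ dx_i ∧ dx_j = sgn(permutation) dx_{(a)} ∧ dx_{(b)} ∧ dx_{(c)} with (a < b < c) sorted:
  d(2*w*y) includes (∂/∂w)(2*w*y) dw = (2*y) dw, which multiplied by dx ∧ dy gives (2*y) dx ∧ dy ∧ dw
  d(3*y^2) includes (∂/∂y)(3*y^2) dy = (6*y) dy, which multiplied by dx ∧ dz gives (-6*y) dx ∧ dy ∧ dz
  d(-3*w*z) includes (∂/∂z)(-3*w*z) dz = (-3*w) dz, which multiplied by dx ∧ dw gives (3*w) dx ∧ dz ∧ dw
  d(w*x - 3*w*z + x*z) includes (∂/∂x)(w*x - 3*w*z + x*z) dx = (w + z) dx, which multiplied by dz ∧ dw gives (w + z) dx ∧ dz ∧ dw
Collecting like 3-forms: d(omega) = (2*y) dx ∧ dy ∧ dw + (-6*y) dx ∧ dy ∧ dz + (4*w + z) dx ∧ dz ∧ dw.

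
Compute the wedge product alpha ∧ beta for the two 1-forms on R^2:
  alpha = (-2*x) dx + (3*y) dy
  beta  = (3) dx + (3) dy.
alpha ∧ beta = (-6*x - 9*y) dx ∧ dy

Distribute the wedge, using dx_i ∧ dx_j = -dx_j ∧ dx_i and dx_i ∧ dx_i = 0. For each pair (i, j) with i < j, the coefficient of dx_i ∧ dx_j in alpha ∧ beta is (alpha_i * beta_j - alpha_j * beta_i). Collecting: alpha ∧ beta = (-6*x - 9*y) dx ∧ dy.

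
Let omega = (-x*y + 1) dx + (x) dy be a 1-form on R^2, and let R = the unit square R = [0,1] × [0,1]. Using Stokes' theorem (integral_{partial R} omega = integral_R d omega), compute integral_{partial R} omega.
integral_(partial R) omega = 3/2

Stokes: integral_partial_R omega = integral_R d omega with d omega = (∂Q/∂x - ∂P/∂y) dx ∧ dy.
  ∂Q/∂x = 1
  ∂P/∂y = -x
  integrand = ∂Q/∂x - ∂P/∂y = x + 1.
Integrating over R: integral_0^1 integral_0^1 (x + 1) dx dy = 3/2.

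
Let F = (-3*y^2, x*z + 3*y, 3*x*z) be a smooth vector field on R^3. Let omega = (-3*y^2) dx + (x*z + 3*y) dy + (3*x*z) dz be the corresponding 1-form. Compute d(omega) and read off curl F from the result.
d(omega) = (-x) dy ∧ dz + (-3*z) dz ∧ dx + (6*y + z) dx ∧ dy; curl F = (-x, -3*z, 6*y + z)

d omega = sum_{i<j} (∂f_j/∂x_i - ∂f_i/∂x_j) dx_i ∧ dx_j. Under the identification (dy ∧ dz, dz ∧ dx, dx ∧ dy) ↔ (e_x, e_y, e_z), the coefficients are exactly the components of curl F. Compute:
  ∂R/∂y - ∂Q/∂z = (0) - (x) = -x
  ∂P/∂z - ∂R/∂x = (0) - (3*z) = -3*z
  ∂Q/∂x - ∂P/∂y = (z) - (-6*y) = 6*y + z.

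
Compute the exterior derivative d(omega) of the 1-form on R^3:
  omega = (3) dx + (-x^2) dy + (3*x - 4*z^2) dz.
d(omega) = (-2*x) dx ∧ dy + (3) dx ∧ dz

For a 1-form omega = sum_i f_i dx_i, the exterior derivative is
  d(omega) = sum_{i < j} (∂f_j/∂x_i - ∂f_i/∂x_j) dx_i ∧ dx_j.
  coefficient of dx ∧ dy: ∂f_2/∂x - ∂f_1/∂y = ∂(-x^2)/∂x - ∂(3)/∂y = -2*x
  coefficient of dx ∧ dz: ∂f_3/∂x - ∂f_1/∂z = ∂(3*x - 4*z^2)/∂x - ∂(3)/∂z = 3
Assembling: d(omega) = (-2*x) dx ∧ dy + (3) dx ∧ dz.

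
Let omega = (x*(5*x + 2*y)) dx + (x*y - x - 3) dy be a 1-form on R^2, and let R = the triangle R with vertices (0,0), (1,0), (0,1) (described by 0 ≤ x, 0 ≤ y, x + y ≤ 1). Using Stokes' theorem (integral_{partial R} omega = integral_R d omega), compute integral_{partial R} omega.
integral_(partial R) omega = -2/3

Stokes: integral_partial_R omega = integral_R d omega with d omega = (∂Q/∂x - ∂P/∂y) dx ∧ dy.
  ∂Q/∂x = y - 1
  ∂P/∂y = 2*x
  integrand = ∂Q/∂x - ∂P/∂y = -2*x + y - 1.
Integrating over R: integral_0^1 integral_0^{1-x} (-2*x + y - 1) dy dx = -2/3.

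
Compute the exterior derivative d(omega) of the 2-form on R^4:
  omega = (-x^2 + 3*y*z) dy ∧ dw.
d(omega) = (-2*x) dx ∧ dy ∧ dw + (-3*y) dy ∧ dz ∧ dw

For a 2-form omega = sum_{i<j} g_{ij} dx_i ∧ dx_j, the exterior derivative is
  d(omega) = sum_{i<j} d(g_{ij}) ∧ dx_i ∧ dx_j = sum_{i<j, k} (∂g_{ij}/∂x_k) dx_k ∧ dx_i ∧ dx_j.
Expand each term, using dx_k ∧ dx_i ∧ dx_j = sgn(permutation) dx_{(a)} ∧ dx_{(b)} ∧ dx_{(c)} with (a < b < c) sorted:
  d(-x^2 + 3*y*z) includes (∂/∂x)(-x^2 + 3*y*z) dx = (-2*x) dx, which multiplied by dy ∧ dw gives (-2*x) dx ∧ dy ∧ dw
  d(-x^2 + 3*y*z) includes (∂/∂z)(-x^2 + 3*y*z) dz = (3*y) dz, which multiplied by dy ∧ dw gives (-3*y) dy ∧ dz ∧ dw
Collecting like 3-forms: d(omega) = (-2*x) dx ∧ dy ∧ dw + (-3*y) dy ∧ dz ∧ dw.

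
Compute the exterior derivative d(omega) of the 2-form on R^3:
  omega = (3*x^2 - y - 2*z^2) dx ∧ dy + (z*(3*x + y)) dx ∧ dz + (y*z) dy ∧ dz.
d(omega) = (-5*z) dx ∧ dy ∧ dz

For a 2-form omega = sum_{i<j} g_{ij} dx_i ∧ dx_j, the exterior derivative is
  d(omega) = sum_{i<j} d(g_{ij}) ∧ dx_i ∧ dx_j = sum_{i<j, k} (∂g_{ij}/∂x_k) dx_k ∧ dx_i ∧ dx_j.
Expand each term, using dx_k ∧ dx_i ∧ dx_j = sgn(permutation) dx_{(a)} ∧ dx_{(b)} ∧ dx_{(c)} with (a < b < c) sorted:
  d(3*x^2 - y - 2*z^2) includes (∂/∂z)(3*x^2 - y - 2*z^2) dz = (-4*z) dz, which multiplied by dx ∧ dy gives (-4*z) dx ∧ dy ∧ dz
  d(z*(3*x + y)) includes (∂/∂y)(z*(3*x + y)) dy = (z) dy, which multiplied by dx ∧ dz gives (-z) dx ∧ dy ∧ dz
Collecting like 3-forms: d(omega) = (-5*z) dx ∧ dy ∧ dz.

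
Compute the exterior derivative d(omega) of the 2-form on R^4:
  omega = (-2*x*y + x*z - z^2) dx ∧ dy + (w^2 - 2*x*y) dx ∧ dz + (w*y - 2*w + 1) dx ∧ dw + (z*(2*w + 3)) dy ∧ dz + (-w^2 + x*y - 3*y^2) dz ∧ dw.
d(omega) = (3*x - 2*z) dx ∧ dy ∧ dz + (2*w + y) dx ∧ dz ∧ dw + (-w) dx ∧ dy ∧ dw + (x - 6*y + 2*z) dy ∧ dz ∧ dw

For a 2-form omega = sum_{i<j} g_{ij} dx_i ∧ dx_j, the exterior derivative is
  d(omega) = sum_{i<j} d(g_{ij}) ∧ dx_i ∧ dx_j = sum_{i<j, k} (∂g_{ij}/∂x_k) dx_k ∧ dx_i ∧ dx_j.
Expand each term, using dx_k ∧ dx_i ∧ dx_j = sgn(permutation) dx_{(a)} ∧ dx_{(b)} ∧ dx_{(c)} with (a < b < c) sorted:
  d(-2*x*y + x*z - z^2) includes (∂/∂z)(-2*x*y + x*z - z^2) dz = (x - 2*z) dz, which multiplied by dx ∧ dy gives (x - 2*z) dx ∧ dy ∧ dz
  d(w^2 - 2*x*y) includes (∂/∂y)(w^2 - 2*x*y) dy = (-2*x) dy, which multiplied by dx ∧ dz gives (2*x) dx ∧ dy ∧ dz
  d(w^2 - 2*x*y) includes (∂/∂w)(w^2 - 2*x*y) dw = (2*w) dw, which multiplied by dx ∧ dz gives (2*w) dx ∧ dz ∧ dw
  d(w*y - 2*w + 1) includes (∂/∂y)(w*y - 2*w + 1) dy = (w) dy, which multiplied by dx ∧ dw gives (-w) dx ∧ dy ∧ dw
  d(z*(2*w + 3)) includes (∂/∂w)(z*(2*w + 3)) dw = (2*z) dw, which multiplied by dy ∧ dz gives (2*z) dy ∧ dz ∧ dw
  d(-w^2 + x*y - 3*y^2) includes (∂/∂x)(-w^2 + x*y - 3*y^2) dx = (y) dx, which multiplied by dz ∧ dw gives (y) dx ∧ dz ∧ dw
  d(-w^2 + x*y - 3*y^2) includes (∂/∂y)(-w^2 + x*y - 3*y^2) dy = (x - 6*y) dy, which multiplied by dz ∧ dw gives (x - 6*y) dy ∧ dz ∧ dw
Collecting like 3-forms: d(omega) = (3*x - 2*z) dx ∧ dy ∧ dz + (2*w + y) dx ∧ dz ∧ dw + (-w) dx ∧ dy ∧ dw + (x - 6*y + 2*z) dy ∧ dz ∧ dw.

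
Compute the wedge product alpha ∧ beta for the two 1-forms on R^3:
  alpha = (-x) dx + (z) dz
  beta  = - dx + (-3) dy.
alpha ∧ beta = (3*x) dx ∧ dy + (z) dx ∧ dz + (3*z) dy ∧ dz

Distribute the wedge, using dx_i ∧ dx_j = -dx_j ∧ dx_i and dx_i ∧ dx_i = 0. For each pair (i, j) with i < j, the coefficient of dx_i ∧ dx_j in alpha ∧ beta is (alpha_i * beta_j - alpha_j * beta_i). Collecting: alpha ∧ beta = (3*x) dx ∧ dy + (z) dx ∧ dz + (3*z) dy ∧ dz.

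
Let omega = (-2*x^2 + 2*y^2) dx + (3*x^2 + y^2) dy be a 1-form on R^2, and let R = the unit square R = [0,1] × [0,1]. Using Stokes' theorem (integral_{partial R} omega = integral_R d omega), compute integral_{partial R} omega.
integral_(partial R) omega = 1

Stokes: integral_partial_R omega = integral_R d omega with d omega = (∂Q/∂x - ∂P/∂y) dx ∧ dy.
  ∂Q/∂x = 6*x
  ∂P/∂y = 4*y
  integrand = ∂Q/∂x - ∂P/∂y = 6*x - 4*y.
Integrating over R: integral_0^1 integral_0^1 (6*x - 4*y) dx dy = 1.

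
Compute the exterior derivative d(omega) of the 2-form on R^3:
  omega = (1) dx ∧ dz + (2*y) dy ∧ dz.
d(omega) = 0

For a 2-form omega = sum_{i<j} g_{ij} dx_i ∧ dx_j, the exterior derivative is
  d(omega) = sum_{i<j} d(g_{ij}) ∧ dx_i ∧ dx_j = sum_{i<j, k} (∂g_{ij}/∂x_k) dx_k ∧ dx_i ∧ dx_j.
Expand each term, using dx_k ∧ dx_i ∧ dx_j = sgn(permutation) dx_{(a)} ∧ dx_{(b)} ∧ dx_{(c)} with (a < b < c) sorted:

Collecting like 3-forms: d(omega) = 0.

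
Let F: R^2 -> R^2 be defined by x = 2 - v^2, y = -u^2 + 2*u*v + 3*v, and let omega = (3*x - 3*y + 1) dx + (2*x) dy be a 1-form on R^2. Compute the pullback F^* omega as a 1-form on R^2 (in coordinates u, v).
F^* omega = (4*u*v^2 - 8*u - 4*v^3 + 8*v) du + (-6*u^2*v + 8*u*v^2 + 8*u + 6*v^3 + 12*v^2 - 14*v + 12) dv

Using F^*(f dg) = (f ∘ F) d(g ∘ F), substitute each coordinate x_i by F_i(u, v) in f_i, and replace dx_i by d F_i = (∂F_i/∂u) du + (∂F_i/∂v) dv.
  For the x component: f_1(F) = 3*u^2 - 6*u*v - 3*v^2 - 9*v + 7; d F_1 = (0) du + (-2*v) dv
  For the y component: f_2(F) = 4 - 2*v^2; d F_2 = (-2*u + 2*v) du + (2*u + 3) dv
Combining and collecting du, dv coefficients:
  coeff of du: 4*u*v^2 - 8*u - 4*v^3 + 8*v
  coeff of dv: -6*u^2*v + 8*u*v^2 + 8*u + 6*v^3 + 12*v^2 - 14*v + 12
F^* omega = (4*u*v^2 - 8*u - 4*v^3 + 8*v) du + (-6*u^2*v + 8*u*v^2 + 8*u + 6*v^3 + 12*v^2 - 14*v + 12) dv.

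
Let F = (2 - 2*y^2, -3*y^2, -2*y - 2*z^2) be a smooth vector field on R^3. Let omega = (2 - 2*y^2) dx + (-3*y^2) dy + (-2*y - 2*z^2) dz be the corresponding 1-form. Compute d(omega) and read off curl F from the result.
d(omega) = (-2) dy ∧ dz + (0) dz ∧ dx + (4*y) dx ∧ dy; curl F = (-2, 0, 4*y)

d omega = sum_{i<j} (∂f_j/∂x_i - ∂f_i/∂x_j) dx_i ∧ dx_j. Under the identification (dy ∧ dz, dz ∧ dx, dx ∧ dy) ↔ (e_x, e_y, e_z), the coefficients are exactly the components of curl F. Compute:
  ∂R/∂y - ∂Q/∂z = (-2) - (0) = -2
  ∂P/∂z - ∂R/∂x = (0) - (0) = 0
  ∂Q/∂x - ∂P/∂y = (0) - (-4*y) = 4*y.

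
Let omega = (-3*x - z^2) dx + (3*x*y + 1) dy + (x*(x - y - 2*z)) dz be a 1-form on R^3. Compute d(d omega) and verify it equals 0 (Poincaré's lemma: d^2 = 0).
d(d omega) = 0

Step 1: d omega = sum_{i<j} (∂f_j/∂x_i - ∂f_i/∂x_j) dx_i ∧ dx_j:
  coeff of dx ∧ dy: 3*y
  coeff of dx ∧ dz: 2*x - y
  coeff of dy ∧ dz: -x
Step 2: Apply d again to each 2-form coefficient. The only possible 3-form in R^3 is dx ∧ dy ∧ dz, with coefficient
  ∂(coeff of dy∧dz)/∂x - ∂(coeff of dx∧dz)/∂y + ∂(coeff of dx∧dy)/∂z
  = ∂/∂x (-x) - ∂/∂y (2*x - y) + ∂/∂z (3*y).
Each of these terms simplifies to sums of mixed partials that cancel in pairs. The result is 0 (by equality of mixed partials for smooth functions — Schwarz / Clairaut).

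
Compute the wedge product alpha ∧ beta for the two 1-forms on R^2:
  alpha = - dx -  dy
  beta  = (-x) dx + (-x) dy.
alpha ∧ beta = 0

Distribute the wedge, using dx_i ∧ dx_j = -dx_j ∧ dx_i and dx_i ∧ dx_i = 0. For each pair (i, j) with i < j, the coefficient of dx_i ∧ dx_j in alpha ∧ beta is (alpha_i * beta_j - alpha_j * beta_i). Collecting: alpha ∧ beta = 0.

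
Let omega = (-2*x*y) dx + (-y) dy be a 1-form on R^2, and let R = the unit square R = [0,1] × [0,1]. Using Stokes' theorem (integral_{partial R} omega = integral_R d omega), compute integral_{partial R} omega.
integral_(partial R) omega = 1

Stokes: integral_partial_R omega = integral_R d omega with d omega = (∂Q/∂x - ∂P/∂y) dx ∧ dy.
  ∂Q/∂x = 0
  ∂P/∂y = -2*x
  integrand = ∂Q/∂x - ∂P/∂y = 2*x.
Integrating over R: integral_0^1 integral_0^1 (2*x) dx dy = 1.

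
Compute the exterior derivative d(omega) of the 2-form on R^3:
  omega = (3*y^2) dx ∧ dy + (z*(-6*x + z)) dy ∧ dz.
d(omega) = (-6*z) dx ∧ dy ∧ dz

For a 2-form omega = sum_{i<j} g_{ij} dx_i ∧ dx_j, the exterior derivative is
  d(omega) = sum_{i<j} d(g_{ij}) ∧ dx_i ∧ dx_j = sum_{i<j, k} (∂g_{ij}/∂x_k) dx_k ∧ dx_i ∧ dx_j.
Expand each term, using dx_k ∧ dx_i ∧ dx_j = sgn(permutation) dx_{(a)} ∧ dx_{(b)} ∧ dx_{(c)} with (a < b < c) sorted:
  d(z*(-6*x + z)) includes (∂/∂x)(z*(-6*x + z)) dx = (-6*z) dx, which multiplied by dy ∧ dz gives (-6*z) dx ∧ dy ∧ dz
Collecting like 3-forms: d(omega) = (-6*z) dx ∧ dy ∧ dz.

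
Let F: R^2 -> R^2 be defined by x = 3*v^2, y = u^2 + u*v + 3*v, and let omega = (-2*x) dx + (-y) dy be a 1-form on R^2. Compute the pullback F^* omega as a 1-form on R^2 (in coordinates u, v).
F^* omega = (-2*u^3 - 3*u^2*v - u*v^2 - 6*u*v - 3*v^2) du + (-u^3 - u^2*v - 3*u^2 - 6*u*v - 36*v^3 - 9*v) dv

Using F^*(f dg) = (f ∘ F) d(g ∘ F), substitute each coordinate x_i by F_i(u, v) in f_i, and replace dx_i by d F_i = (∂F_i/∂u) du + (∂F_i/∂v) dv.
  For the x component: f_1(F) = -6*v^2; d F_1 = (0) du + (6*v) dv
  For the y component: f_2(F) = -u^2 - u*v - 3*v; d F_2 = (2*u + v) du + (u + 3) dv
Combining and collecting du, dv coefficients:
  coeff of du: -2*u^3 - 3*u^2*v - u*v^2 - 6*u*v - 3*v^2
  coeff of dv: -u^3 - u^2*v - 3*u^2 - 6*u*v - 36*v^3 - 9*v
F^* omega = (-2*u^3 - 3*u^2*v - u*v^2 - 6*u*v - 3*v^2) du + (-u^3 - u^2*v - 3*u^2 - 6*u*v - 36*v^3 - 9*v) dv.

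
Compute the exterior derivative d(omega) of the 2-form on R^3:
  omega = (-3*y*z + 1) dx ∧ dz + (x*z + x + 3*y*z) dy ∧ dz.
d(omega) = (4*z + 1) dx ∧ dy ∧ dz

For a 2-form omega = sum_{i<j} g_{ij} dx_i ∧ dx_j, the exterior derivative is
  d(omega) = sum_{i<j} d(g_{ij}) ∧ dx_i ∧ dx_j = sum_{i<j, k} (∂g_{ij}/∂x_k) dx_k ∧ dx_i ∧ dx_j.
Expand each term, using dx_k ∧ dx_i ∧ dx_j = sgn(permutation) dx_{(a)} ∧ dx_{(b)} ∧ dx_{(c)} with (a < b < c) sorted:
  d(-3*y*z + 1) includes (∂/∂y)(-3*y*z + 1) dy = (-3*z) dy, which multiplied by dx ∧ dz gives (3*z) dx ∧ dy ∧ dz
  d(x*z + x + 3*y*z) includes (∂/∂x)(x*z + x + 3*y*z) dx = (z + 1) dx, which multiplied by dy ∧ dz gives (z + 1) dx ∧ dy ∧ dz
Collecting like 3-forms: d(omega) = (4*z + 1) dx ∧ dy ∧ dz.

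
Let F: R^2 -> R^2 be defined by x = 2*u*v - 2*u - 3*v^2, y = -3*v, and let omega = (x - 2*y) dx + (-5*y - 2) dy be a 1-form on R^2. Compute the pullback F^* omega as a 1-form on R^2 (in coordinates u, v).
F^* omega = (4*u*v^2 - 8*u*v + 4*u - 6*v^3 + 18*v^2 - 12*v) du + (4*u^2*v - 4*u^2 - 18*u*v^2 + 24*u*v + 18*v^3 - 36*v^2 - 45*v + 6) dv

Using F^*(f dg) = (f ∘ F) d(g ∘ F), substitute each coordinate x_i by F_i(u, v) in f_i, and replace dx_i by d F_i = (∂F_i/∂u) du + (∂F_i/∂v) dv.
  For the x component: f_1(F) = 2*u*v - 2*u - 3*v^2 + 6*v; d F_1 = (2*v - 2) du + (2*u - 6*v) dv
  For the y component: f_2(F) = 15*v - 2; d F_2 = (0) du + (-3) dv
Combining and collecting du, dv coefficients:
  coeff of du: 4*u*v^2 - 8*u*v + 4*u - 6*v^3 + 18*v^2 - 12*v
  coeff of dv: 4*u^2*v - 4*u^2 - 18*u*v^2 + 24*u*v + 18*v^3 - 36*v^2 - 45*v + 6
F^* omega = (4*u*v^2 - 8*u*v + 4*u - 6*v^3 + 18*v^2 - 12*v) du + (4*u^2*v - 4*u^2 - 18*u*v^2 + 24*u*v + 18*v^3 - 36*v^2 - 45*v + 6) dv.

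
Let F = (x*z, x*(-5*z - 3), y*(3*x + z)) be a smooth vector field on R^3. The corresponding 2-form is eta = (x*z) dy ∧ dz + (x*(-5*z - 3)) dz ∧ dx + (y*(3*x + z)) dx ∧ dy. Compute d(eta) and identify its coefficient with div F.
d(eta) = (y + z) dx ∧ dy ∧ dz; div F = y + z

For a 2-form in R^3 of the form above, applying d gives a 3-form with coefficient ∂P/∂x + ∂Q/∂y + ∂R/∂z:
  ∂P/∂x = z
  ∂Q/∂y = 0
  ∂R/∂z = y
Sum = y + z, which is exactly div F.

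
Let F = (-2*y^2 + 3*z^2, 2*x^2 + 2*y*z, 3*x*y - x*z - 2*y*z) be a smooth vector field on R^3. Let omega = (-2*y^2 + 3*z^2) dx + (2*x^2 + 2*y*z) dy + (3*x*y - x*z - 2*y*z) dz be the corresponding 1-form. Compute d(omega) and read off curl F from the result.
d(omega) = (3*x - 2*y - 2*z) dy ∧ dz + (-3*y + 7*z) dz ∧ dx + (4*x + 4*y) dx ∧ dy; curl F = (3*x - 2*y - 2*z, -3*y + 7*z, 4*x + 4*y)

d omega = sum_{i<j} (∂f_j/∂x_i - ∂f_i/∂x_j) dx_i ∧ dx_j. Under the identification (dy ∧ dz, dz ∧ dx, dx ∧ dy) ↔ (e_x, e_y, e_z), the coefficients are exactly the components of curl F. Compute:
  ∂R/∂y - ∂Q/∂z = (3*x - 2*z) - (2*y) = 3*x - 2*y - 2*z
  ∂P/∂z - ∂R/∂x = (6*z) - (3*y - z) = -3*y + 7*z
  ∂Q/∂x - ∂P/∂y = (4*x) - (-4*y) = 4*x + 4*y.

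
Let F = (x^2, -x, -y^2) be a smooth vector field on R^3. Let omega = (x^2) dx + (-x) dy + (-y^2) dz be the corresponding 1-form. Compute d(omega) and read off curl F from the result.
d(omega) = (-2*y) dy ∧ dz + (0) dz ∧ dx + (-1) dx ∧ dy; curl F = (-2*y, 0, -1)

d omega = sum_{i<j} (∂f_j/∂x_i - ∂f_i/∂x_j) dx_i ∧ dx_j. Under the identification (dy ∧ dz, dz ∧ dx, dx ∧ dy) ↔ (e_x, e_y, e_z), the coefficients are exactly the components of curl F. Compute:
  ∂R/∂y - ∂Q/∂z = (-2*y) - (0) = -2*y
  ∂P/∂z - ∂R/∂x = (0) - (0) = 0
  ∂Q/∂x - ∂P/∂y = (-1) - (0) = -1.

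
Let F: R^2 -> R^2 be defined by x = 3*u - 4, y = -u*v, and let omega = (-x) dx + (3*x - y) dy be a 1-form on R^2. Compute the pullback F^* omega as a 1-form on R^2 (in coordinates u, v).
F^* omega = (-u*v^2 - 9*u*v - 9*u + 12*v + 12) du + (u*(-u*v - 9*u + 12)) dv

Using F^*(f dg) = (f ∘ F) d(g ∘ F), substitute each coordinate x_i by F_i(u, v) in f_i, and replace dx_i by d F_i = (∂F_i/∂u) du + (∂F_i/∂v) dv.
  For the x component: f_1(F) = 4 - 3*u; d F_1 = (3) du + (0) dv
  For the y component: f_2(F) = u*v + 9*u - 12; d F_2 = (-v) du + (-u) dv
Combining and collecting du, dv coefficients:
  coeff of du: -u*v^2 - 9*u*v - 9*u + 12*v + 12
  coeff of dv: u*(-u*v - 9*u + 12)
F^* omega = (-u*v^2 - 9*u*v - 9*u + 12*v + 12) du + (u*(-u*v - 9*u + 12)) dv.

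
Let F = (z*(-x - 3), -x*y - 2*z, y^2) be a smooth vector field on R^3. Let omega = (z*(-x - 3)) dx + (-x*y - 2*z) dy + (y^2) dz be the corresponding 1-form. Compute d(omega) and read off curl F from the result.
d(omega) = (2*y + 2) dy ∧ dz + (-x - 3) dz ∧ dx + (-y) dx ∧ dy; curl F = (2*y + 2, -x - 3, -y)

d omega = sum_{i<j} (∂f_j/∂x_i - ∂f_i/∂x_j) dx_i ∧ dx_j. Under the identification (dy ∧ dz, dz ∧ dx, dx ∧ dy) ↔ (e_x, e_y, e_z), the coefficients are exactly the components of curl F. Compute:
  ∂R/∂y - ∂Q/∂z = (2*y) - (-2) = 2*y + 2
  ∂P/∂z - ∂R/∂x = (-x - 3) - (0) = -x - 3
  ∂Q/∂x - ∂P/∂y = (-y) - (0) = -y.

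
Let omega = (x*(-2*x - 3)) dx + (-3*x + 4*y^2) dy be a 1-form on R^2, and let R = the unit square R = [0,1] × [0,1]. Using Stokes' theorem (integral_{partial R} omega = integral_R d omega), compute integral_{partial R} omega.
integral_(partial R) omega = -3

Stokes: integral_partial_R omega = integral_R d omega with d omega = (∂Q/∂x - ∂P/∂y) dx ∧ dy.
  ∂Q/∂x = -3
  ∂P/∂y = 0
  integrand = ∂Q/∂x - ∂P/∂y = -3.
Integrating over R: integral_0^1 integral_0^1 (-3) dx dy = -3.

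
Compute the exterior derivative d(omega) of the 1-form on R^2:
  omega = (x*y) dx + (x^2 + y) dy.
d(omega) = (x) dx ∧ dy

For a 1-form omega = sum_i f_i dx_i, the exterior derivative is
  d(omega) = sum_{i < j} (∂f_j/∂x_i - ∂f_i/∂x_j) dx_i ∧ dx_j.
  coefficient of dx ∧ dy: ∂f_2/∂x - ∂f_1/∂y = ∂(x^2 + y)/∂x - ∂(x*y)/∂y = x
Assembling: d(omega) = (x) dx ∧ dy.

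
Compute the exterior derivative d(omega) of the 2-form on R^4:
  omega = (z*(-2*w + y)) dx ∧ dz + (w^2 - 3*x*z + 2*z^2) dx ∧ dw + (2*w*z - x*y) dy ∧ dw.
d(omega) = (-z) dx ∧ dy ∧ dz + (3*x - 6*z) dx ∧ dz ∧ dw + (-y) dx ∧ dy ∧ dw + (-2*w) dy ∧ dz ∧ dw

For a 2-form omega = sum_{i<j} g_{ij} dx_i ∧ dx_j, the exterior derivative is
  d(omega) = sum_{i<j} d(g_{ij}) ∧ dx_i ∧ dx_j = sum_{i<j, k} (∂g_{ij}/∂x_k) dx_k ∧ dx_i ∧ dx_j.
Expand each term, using dx_k ∧ dx_i ∧ dx_j = sgn(permutation) dx_{(a)} ∧ dx_{(b)} ∧ dx_{(c)} with (a < b < c) sorted:
  d(z*(-2*w + y)) includes (∂/∂y)(z*(-2*w + y)) dy = (z) dy, which multiplied by dx ∧ dz gives (-z) dx ∧ dy ∧ dz
  d(z*(-2*w + y)) includes (∂/∂w)(z*(-2*w + y)) dw = (-2*z) dw, which multiplied by dx ∧ dz gives (-2*z) dx ∧ dz ∧ dw
  d(w^2 - 3*x*z + 2*z^2) includes (∂/∂z)(w^2 - 3*x*z + 2*z^2) dz = (-3*x + 4*z) dz, which multiplied by dx ∧ dw gives (3*x - 4*z) dx ∧ dz ∧ dw
  d(2*w*z - x*y) includes (∂/∂x)(2*w*z - x*y) dx = (-y) dx, which multiplied by dy ∧ dw gives (-y) dx ∧ dy ∧ dw
  d(2*w*z - x*y) includes (∂/∂z)(2*w*z - x*y) dz = (2*w) dz, which multiplied by dy ∧ dw gives (-2*w) dy ∧ dz ∧ dw
Collecting like 3-forms: d(omega) = (-z) dx ∧ dy ∧ dz + (3*x - 6*z) dx ∧ dz ∧ dw + (-y) dx ∧ dy ∧ dw + (-2*w) dy ∧ dz ∧ dw.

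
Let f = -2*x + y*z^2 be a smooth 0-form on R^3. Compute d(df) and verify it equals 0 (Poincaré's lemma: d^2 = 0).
d(df) = 0

Step 1: df = sum_i (∂f/∂x_i) dx_i = (-2) dx + (z^2) dy + (2*y*z) dz.
Step 2: Apply d again. Using the 1-form formula, the coefficient of dx ∧ dy in d(df) is ∂^2 f/∂x ∂y - ∂^2 f/∂y ∂x = (0) - (0) = 0 (equality of mixed partials for smooth f).
Similarly for dx ∧ dz and dy ∧ dz — all coefficients vanish. So d(df) = 0.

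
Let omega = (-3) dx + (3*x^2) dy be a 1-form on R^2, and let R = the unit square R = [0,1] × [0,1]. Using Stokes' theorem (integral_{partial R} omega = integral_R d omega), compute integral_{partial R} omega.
integral_(partial R) omega = 3

Stokes: integral_partial_R omega = integral_R d omega with d omega = (∂Q/∂x - ∂P/∂y) dx ∧ dy.
  ∂Q/∂x = 6*x
  ∂P/∂y = 0
  integrand = ∂Q/∂x - ∂P/∂y = 6*x.
Integrating over R: integral_0^1 integral_0^1 (6*x) dx dy = 3.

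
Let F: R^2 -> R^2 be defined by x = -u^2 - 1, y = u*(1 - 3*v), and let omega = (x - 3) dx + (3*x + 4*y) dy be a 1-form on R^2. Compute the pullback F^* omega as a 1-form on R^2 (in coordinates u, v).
F^* omega = (2*u^3 + 9*u^2*v - 3*u^2 + 36*u*v^2 - 24*u*v + 12*u + 9*v - 3) du + (3*u*(3*u^2 + 12*u*v - 4*u + 3)) dv

Using F^*(f dg) = (f ∘ F) d(g ∘ F), substitute each coordinate x_i by F_i(u, v) in f_i, and replace dx_i by d F_i = (∂F_i/∂u) du + (∂F_i/∂v) dv.
  For the x component: f_1(F) = -u^2 - 4; d F_1 = (-2*u) du + (0) dv
  For the y component: f_2(F) = -3*u^2 - 12*u*v + 4*u - 3; d F_2 = (1 - 3*v) du + (-3*u) dv
Combining and collecting du, dv coefficients:
  coeff of du: 2*u^3 + 9*u^2*v - 3*u^2 + 36*u*v^2 - 24*u*v + 12*u + 9*v - 3
  coeff of dv: 3*u*(3*u^2 + 12*u*v - 4*u + 3)
F^* omega = (2*u^3 + 9*u^2*v - 3*u^2 + 36*u*v^2 - 24*u*v + 12*u + 9*v - 3) du + (3*u*(3*u^2 + 12*u*v - 4*u + 3)) dv.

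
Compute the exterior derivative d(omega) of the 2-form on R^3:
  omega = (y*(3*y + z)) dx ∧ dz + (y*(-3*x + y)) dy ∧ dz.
d(omega) = (-9*y - z) dx ∧ dy ∧ dz

For a 2-form omega = sum_{i<j} g_{ij} dx_i ∧ dx_j, the exterior derivative is
  d(omega) = sum_{i<j} d(g_{ij}) ∧ dx_i ∧ dx_j = sum_{i<j, k} (∂g_{ij}/∂x_k) dx_k ∧ dx_i ∧ dx_j.
Expand each term, using dx_k ∧ dx_i ∧ dx_j = sgn(permutation) dx_{(a)} ∧ dx_{(b)} ∧ dx_{(c)} with (a < b < c) sorted:
  d(y*(3*y + z)) includes (∂/∂y)(y*(3*y + z)) dy = (6*y + z) dy, which multiplied by dx ∧ dz gives (-6*y - z) dx ∧ dy ∧ dz
  d(y*(-3*x + y)) includes (∂/∂x)(y*(-3*x + y)) dx = (-3*y) dx, which multiplied by dy ∧ dz gives (-3*y) dx ∧ dy ∧ dz
Collecting like 3-forms: d(omega) = (-9*y - z) dx ∧ dy ∧ dz.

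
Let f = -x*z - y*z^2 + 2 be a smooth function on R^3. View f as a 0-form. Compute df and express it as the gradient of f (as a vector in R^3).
df = (-z) dx + (-z^2) dy + (-x - 2*y*z) dz; grad f = (-z, -z^2, -x - 2*y*z)

For a 0-form f, d f = (∂f/∂x) dx + (∂f/∂y) dy + (∂f/∂z) dz. The components of the vector representation are exactly the entries of grad f in Cartesian coordinates:
  ∂f/∂x = -z
  ∂f/∂y = -z^2
  ∂f/∂z = -x - 2*y*z.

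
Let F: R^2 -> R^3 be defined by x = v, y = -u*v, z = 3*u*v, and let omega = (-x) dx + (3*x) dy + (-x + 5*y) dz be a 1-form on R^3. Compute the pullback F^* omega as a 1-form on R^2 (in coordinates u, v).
F^* omega = (v^2*(-15*u - 6)) du + (v*(-15*u^2 - 6*u - 1)) dv

Using F^*(f dg) = (f ∘ F) d(g ∘ F), substitute each coordinate x_i by F_i(u, v) in f_i, and replace dx_i by d F_i = (∂F_i/∂u) du + (∂F_i/∂v) dv.
  For the x component: f_1(F) = -v; d F_1 = (0) du + (1) dv
  For the y component: f_2(F) = 3*v; d F_2 = (-v) du + (-u) dv
  For the z component: f_3(F) = v*(-5*u - 1); d F_3 = (3*v) du + (3*u) dv
Combining and collecting du, dv coefficients:
  coeff of du: v^2*(-15*u - 6)
  coeff of dv: v*(-15*u^2 - 6*u - 1)
F^* omega = (v^2*(-15*u - 6)) du + (v*(-15*u^2 - 6*u - 1)) dv.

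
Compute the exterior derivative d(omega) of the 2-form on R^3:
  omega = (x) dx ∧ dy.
d(omega) = 0

For a 2-form omega = sum_{i<j} g_{ij} dx_i ∧ dx_j, the exterior derivative is
  d(omega) = sum_{i<j} d(g_{ij}) ∧ dx_i ∧ dx_j = sum_{i<j, k} (∂g_{ij}/∂x_k) dx_k ∧ dx_i ∧ dx_j.
Expand each term, using dx_k ∧ dx_i ∧ dx_j = sgn(permutation) dx_{(a)} ∧ dx_{(b)} ∧ dx_{(c)} with (a < b < c) sorted:

Collecting like 3-forms: d(omega) = 0.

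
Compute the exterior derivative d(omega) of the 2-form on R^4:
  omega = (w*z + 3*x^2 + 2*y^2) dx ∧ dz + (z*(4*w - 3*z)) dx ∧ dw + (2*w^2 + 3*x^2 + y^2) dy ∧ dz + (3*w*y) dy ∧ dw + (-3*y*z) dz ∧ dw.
d(omega) = (6*x - 4*y) dx ∧ dy ∧ dz + (-4*w + 7*z) dx ∧ dz ∧ dw + (4*w - 3*z) dy ∧ dz ∧ dw

For a 2-form omega = sum_{i<j} g_{ij} dx_i ∧ dx_j, the exterior derivative is
  d(omega) = sum_{i<j} d(g_{ij}) ∧ dx_i ∧ dx_j = sum_{i<j, k} (∂g_{ij}/∂x_k) dx_k ∧ dx_i ∧ dx_j.
Expand each term, using dx_k ∧ dx_i ∧ dx_j = sgn(permutation) dx_{(a)} ∧ dx_{(b)} ∧ dx_{(c)} with (a < b < c) sorted:
  d(w*z + 3*x^2 + 2*y^2) includes (∂/∂y)(w*z + 3*x^2 + 2*y^2) dy = (4*y) dy, which multiplied by dx ∧ dz gives (-4*y) dx ∧ dy ∧ dz
  d(w*z + 3*x^2 + 2*y^2) includes (∂/∂w)(w*z + 3*x^2 + 2*y^2) dw = (z) dw, which multiplied by dx ∧ dz gives (z) dx ∧ dz ∧ dw
  d(z*(4*w - 3*z)) includes (∂/∂z)(z*(4*w - 3*z)) dz = (4*w - 6*z) dz, which multiplied by dx ∧ dw gives (-4*w + 6*z) dx ∧ dz ∧ dw
  d(2*w^2 + 3*x^2 + y^2) includes (∂/∂x)(2*w^2 + 3*x^2 + y^2) dx = (6*x) dx, which multiplied by dy ∧ dz gives (6*x) dx ∧ dy ∧ dz
  d(2*w^2 + 3*x^2 + y^2) includes (∂/∂w)(2*w^2 + 3*x^2 + y^2) dw = (4*w) dw, which multiplied by dy ∧ dz gives (4*w) dy ∧ dz ∧ dw
  d(-3*y*z) includes (∂/∂y)(-3*y*z) dy = (-3*z) dy, which multiplied by dz ∧ dw gives (-3*z) dy ∧ dz ∧ dw
Collecting like 3-forms: d(omega) = (6*x - 4*y) dx ∧ dy ∧ dz + (-4*w + 7*z) dx ∧ dz ∧ dw + (4*w - 3*z) dy ∧ dz ∧ dw.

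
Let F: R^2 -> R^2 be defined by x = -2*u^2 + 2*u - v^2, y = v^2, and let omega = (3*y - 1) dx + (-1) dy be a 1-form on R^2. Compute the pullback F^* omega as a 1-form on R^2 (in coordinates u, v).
F^* omega = (-12*u*v^2 + 4*u + 6*v^2 - 2) du + (-6*v^3) dv

Using F^*(f dg) = (f ∘ F) d(g ∘ F), substitute each coordinate x_i by F_i(u, v) in f_i, and replace dx_i by d F_i = (∂F_i/∂u) du + (∂F_i/∂v) dv.
  For the x component: f_1(F) = 3*v^2 - 1; d F_1 = (2 - 4*u) du + (-2*v) dv
  For the y component: f_2(F) = -1; d F_2 = (0) du + (2*v) dv
Combining and collecting du, dv coefficients:
  coeff of du: -12*u*v^2 + 4*u + 6*v^2 - 2
  coeff of dv: -6*v^3
F^* omega = (-12*u*v^2 + 4*u + 6*v^2 - 2) du + (-6*v^3) dv.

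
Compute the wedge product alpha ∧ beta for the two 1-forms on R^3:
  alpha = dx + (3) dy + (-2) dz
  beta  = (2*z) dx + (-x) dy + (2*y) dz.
alpha ∧ beta = (-x - 6*z) dx ∧ dy + (2*y + 4*z) dx ∧ dz + (-2*x + 6*y) dy ∧ dz

Distribute the wedge, using dx_i ∧ dx_j = -dx_j ∧ dx_i and dx_i ∧ dx_i = 0. For each pair (i, j) with i < j, the coefficient of dx_i ∧ dx_j in alpha ∧ beta is (alpha_i * beta_j - alpha_j * beta_i). Collecting: alpha ∧ beta = (-x - 6*z) dx ∧ dy + (2*y + 4*z) dx ∧ dz + (-2*x + 6*y) dy ∧ dz.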